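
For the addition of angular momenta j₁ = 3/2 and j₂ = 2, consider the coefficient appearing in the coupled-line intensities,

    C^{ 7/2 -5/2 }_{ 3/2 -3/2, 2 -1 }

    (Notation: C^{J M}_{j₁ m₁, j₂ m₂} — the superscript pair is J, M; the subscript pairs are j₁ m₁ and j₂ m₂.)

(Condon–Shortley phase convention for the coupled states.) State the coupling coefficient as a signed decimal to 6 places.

+0.755929  (= +√(4/7))

√[8·0!3!4!/8! · 0!3!1!3!1!6!] = √(5184/7)
  +(−1)^0/∏(0,0,3,1,0,3)! = 1/36  (running 1/36)
⟨..|..⟩ = √(5184/7)·(1/36) = +0.755929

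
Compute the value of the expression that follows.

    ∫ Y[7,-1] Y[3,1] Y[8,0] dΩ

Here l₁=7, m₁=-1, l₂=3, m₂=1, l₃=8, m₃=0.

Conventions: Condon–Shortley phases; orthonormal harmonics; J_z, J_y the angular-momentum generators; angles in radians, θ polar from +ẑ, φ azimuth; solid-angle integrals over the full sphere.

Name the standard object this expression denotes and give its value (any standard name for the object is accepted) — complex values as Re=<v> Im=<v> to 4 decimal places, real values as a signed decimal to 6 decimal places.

Gaunt coefficient, +0.011037

This is a Gaunt coefficient — the integral of a triple product of spherical harmonics over the sphere.
m-sum 0 ✓  L=18 even ✓  4≤8≤10 ✓
Π(2lᵢ+1) = 15×7×17 = 1785
triangle coeff Δ(7,3,8) = 1/5290740
Σ_t [0,2]: t=0:+1/7257600 t=1:−1/2073600 t=2:+1/7257600 = -1/4838400
(3j)²=252/20995 [(7 3 8; 0 0 0)], sign=-1
Σ_t [0,2]: t=0:+1/46448640 t=1:−1/3628800 t=2:+1/4147200 = -1/77414400
(3j)²=3/41990 [(7 3 8; -1 1 0)], sign=-1
⇒ 4πI² = 7938/5185765
I = (+1)√(7938/5185765/(4π)) = 0.01103683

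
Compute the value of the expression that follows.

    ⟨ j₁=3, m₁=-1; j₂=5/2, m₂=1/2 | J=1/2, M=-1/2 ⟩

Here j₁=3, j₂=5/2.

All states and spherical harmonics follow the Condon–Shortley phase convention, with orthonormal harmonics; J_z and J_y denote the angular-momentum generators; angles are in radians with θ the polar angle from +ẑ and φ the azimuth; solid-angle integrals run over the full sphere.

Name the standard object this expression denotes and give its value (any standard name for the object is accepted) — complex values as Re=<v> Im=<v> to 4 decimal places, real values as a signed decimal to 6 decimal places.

This is a Clebsch–Gordan (vector-coupling) coefficient.
j₁+j₂−J=5  J+j₁−j₂=1  J−j₁+j₂=0  j₁+j₂+J+1=7
(j₁±m₁, j₂±m₂, J±M) = (2,4,3,2,0,1)
P² = 192/7
sum k=3..3:
  [3] −1/12 = -1/12
S = -1/12
C² = P²·S² = 4/21 ; C = -0.436436

Clebsch–Gordan coefficient, −√(4/21) ≈ -0.436436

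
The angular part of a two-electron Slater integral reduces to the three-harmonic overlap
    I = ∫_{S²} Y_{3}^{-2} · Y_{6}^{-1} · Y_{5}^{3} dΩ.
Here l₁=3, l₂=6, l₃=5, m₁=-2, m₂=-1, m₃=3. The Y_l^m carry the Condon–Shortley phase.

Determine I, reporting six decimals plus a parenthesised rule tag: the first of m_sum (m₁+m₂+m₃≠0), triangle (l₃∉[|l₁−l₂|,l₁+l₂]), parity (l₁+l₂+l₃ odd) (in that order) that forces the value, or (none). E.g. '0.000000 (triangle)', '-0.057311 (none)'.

Rules hold: Σm=0, L=14 even, 3≤5≤9.
N = 7·13·11 = 1001
Δ = 4!·2!·8!/15! = 1/675675
Racah Σ t=1..3: t=1:−1/8640 t=2:+1/2304 t=3:−1/8640 = 7/34560
⇒ 3j(3 6 5; 0 0 0)² = 7/429, sgn -1
Racah Σ t=3..4: t=3:−1/17280 t=4:+1/120960 = -1/20160
⇒ 3j(3 6 5; -2 -1 3)² = 64/3003, sgn -1
4πI² = N·(3j₀)²·(3jₘ)² = 448/1287
I = +1·√(0.348096/4π) = 0.16643505
No selection rule forces the value: the integral is nonzero (none).

0.166435 (none)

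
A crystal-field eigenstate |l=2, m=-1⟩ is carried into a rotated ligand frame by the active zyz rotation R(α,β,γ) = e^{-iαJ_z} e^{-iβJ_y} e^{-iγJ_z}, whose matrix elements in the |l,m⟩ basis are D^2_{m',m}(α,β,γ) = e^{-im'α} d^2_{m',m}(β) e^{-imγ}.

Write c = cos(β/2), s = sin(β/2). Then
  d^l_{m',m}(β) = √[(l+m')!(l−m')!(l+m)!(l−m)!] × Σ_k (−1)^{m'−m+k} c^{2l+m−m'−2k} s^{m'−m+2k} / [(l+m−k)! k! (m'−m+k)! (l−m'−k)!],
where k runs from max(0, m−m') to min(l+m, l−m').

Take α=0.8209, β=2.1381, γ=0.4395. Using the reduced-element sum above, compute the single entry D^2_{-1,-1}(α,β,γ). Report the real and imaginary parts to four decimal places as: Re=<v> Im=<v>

D^2_{-1,-1}(0.8209,2.1381,0.4395) = e^{-i·-1·0.8209}·d^2_{-1,-1}(2.1381)·e^{-i·-1·0.4395}. Compute d first:
c=cos(2.138100/2)=0.480957, s=sin(2.138100/2)=0.876744; N=√[1·6·1·6]=6.000000
Admissible k: 0..1 (factorial args all ≥0)
  k=0: (−1)^0·6.0000/(6)·0.4810^4·0.8767^0 = +0.053509
  k=1: (−1)^1·6.0000/(2)·0.4810^2·0.8767^2 = -0.533433
d^2_{-1,-1}(2.1381) = +0.053509 -0.533433 = -0.479924
Attach z-rotation phases: D = e^{-i(-1)(0.8209)}·(-0.479924)·e^{-i(-1)(0.4395)} = -0.146586-0.456990i

Re=-0.1466 Im=-0.4570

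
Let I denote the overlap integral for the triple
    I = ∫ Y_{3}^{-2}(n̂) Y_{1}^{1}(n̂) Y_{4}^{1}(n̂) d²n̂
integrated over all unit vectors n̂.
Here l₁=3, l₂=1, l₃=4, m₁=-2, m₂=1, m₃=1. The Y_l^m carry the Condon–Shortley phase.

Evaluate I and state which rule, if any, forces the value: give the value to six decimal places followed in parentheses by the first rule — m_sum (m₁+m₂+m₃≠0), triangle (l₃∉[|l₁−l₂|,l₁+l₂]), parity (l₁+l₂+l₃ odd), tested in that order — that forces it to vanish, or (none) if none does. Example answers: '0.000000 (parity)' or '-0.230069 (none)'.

-0.106622 (none)

Rules hold: Σm=0, L=8 even, 2≤4≤4.
N = 7·3·9 = 189
Δ = 0!·6!·2!/9! = 1/252
Racah Σ t=0..0: t=0:+1/36 = 1/36
⇒ 3j(3 1 4; 0 0 0)² = 4/63, sgn +1
Racah Σ t=0..0: t=0:+1/240 = 1/240
⇒ 3j(3 1 4; -2 1 1)² = 1/84, sgn -1
4πI² = N·(3j₀)²·(3jₘ)² = 1/7
I = -1·√(0.142857/4π) = -0.10662181
No selection rule forces the value: the integral is nonzero (none).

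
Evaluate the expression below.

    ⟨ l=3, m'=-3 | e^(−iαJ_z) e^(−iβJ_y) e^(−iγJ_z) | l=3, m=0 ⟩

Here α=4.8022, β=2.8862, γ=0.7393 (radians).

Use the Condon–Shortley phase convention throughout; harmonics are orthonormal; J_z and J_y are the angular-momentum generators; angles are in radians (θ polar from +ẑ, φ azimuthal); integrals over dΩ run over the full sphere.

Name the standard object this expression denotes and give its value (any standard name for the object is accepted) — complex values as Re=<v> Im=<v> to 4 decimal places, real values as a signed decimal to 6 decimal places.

Wigner D-matrix element, Re=-0.0024 Im=0.0087

This is a Wigner D-matrix element — the rotation-matrix element ⟨l m'| R(α,β,γ) |l m⟩ in the angular-momentum basis.
D^3_{-3,0}(4.8022,2.8862,0.7393) = e^{-i·-3·4.8022}·d^3_{-3,0}(2.8862)·e^{-i·0·0.7393}. Compute d first:
With c≡cos(β/2)=0.127350 and s≡sin(β/2)=0.991858, N=[1·720·6·6]^{1/2}=160.996894
k∈{3} keeps every argument non-negative
  k=3: (−1)^0·160.9969/(36)·0.1273^3·0.9919^3 = +0.009013
d^3_{-3,0}(2.8862) = +0.009013
D = (-0.266185+0.963922i)·(+0.009013)·(+1.000000+0.000000i) = -0.002399+0.008688i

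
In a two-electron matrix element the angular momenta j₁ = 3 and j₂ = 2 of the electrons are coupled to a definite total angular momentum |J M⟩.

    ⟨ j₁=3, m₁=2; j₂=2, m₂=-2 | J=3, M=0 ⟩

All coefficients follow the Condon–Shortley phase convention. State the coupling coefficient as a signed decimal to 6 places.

√[7·2!4!2!/9! · 5!1!0!4!3!3!] = √(192)
  +(−1)^0/∏(0,2,1,0,3,2)! = 1/24  (running 1/24)
⟨..|..⟩ = √(192)·(1/24) = +0.577350

+0.577350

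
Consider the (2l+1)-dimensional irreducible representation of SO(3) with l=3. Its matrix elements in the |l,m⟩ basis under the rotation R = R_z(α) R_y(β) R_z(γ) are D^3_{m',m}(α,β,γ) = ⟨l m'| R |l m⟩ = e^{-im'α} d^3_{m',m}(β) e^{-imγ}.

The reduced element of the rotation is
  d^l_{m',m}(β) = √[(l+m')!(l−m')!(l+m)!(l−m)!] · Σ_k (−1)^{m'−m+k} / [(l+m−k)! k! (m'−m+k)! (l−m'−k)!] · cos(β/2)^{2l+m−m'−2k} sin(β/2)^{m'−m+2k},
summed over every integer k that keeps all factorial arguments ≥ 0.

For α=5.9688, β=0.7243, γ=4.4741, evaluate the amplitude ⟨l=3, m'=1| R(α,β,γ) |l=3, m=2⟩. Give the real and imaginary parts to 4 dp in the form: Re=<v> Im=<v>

Re=-0.4016 Im=-0.4061

D^3_{1,2}(5.9688,0.7243,4.4741) = e^{-i·1·5.9688}·d^3_{1,2}(0.7243)·e^{-i·2·4.4741}. Compute d first:
Half-angle: c=0.935137, s=0.354286. N=√(24·2·120·1)=75.894664
k∈{1,2} keeps every argument non-negative
  k=1: (−1)^0·75.8947/(24)·0.9351^5·0.3543^1 = +0.801180
  k=2: (−1)^1·75.8947/(12)·0.9351^3·0.3543^3 = -0.229994
d^3_{1,2}(0.7243) = +0.801180 -0.229994 = +0.571186
Phases: e^{-i·(1)·5.9688}=+0.950987+0.309232i, e^{-i·(2)·4.4741}=-0.888570-0.458741i ⇒ D=-0.401636-0.406131i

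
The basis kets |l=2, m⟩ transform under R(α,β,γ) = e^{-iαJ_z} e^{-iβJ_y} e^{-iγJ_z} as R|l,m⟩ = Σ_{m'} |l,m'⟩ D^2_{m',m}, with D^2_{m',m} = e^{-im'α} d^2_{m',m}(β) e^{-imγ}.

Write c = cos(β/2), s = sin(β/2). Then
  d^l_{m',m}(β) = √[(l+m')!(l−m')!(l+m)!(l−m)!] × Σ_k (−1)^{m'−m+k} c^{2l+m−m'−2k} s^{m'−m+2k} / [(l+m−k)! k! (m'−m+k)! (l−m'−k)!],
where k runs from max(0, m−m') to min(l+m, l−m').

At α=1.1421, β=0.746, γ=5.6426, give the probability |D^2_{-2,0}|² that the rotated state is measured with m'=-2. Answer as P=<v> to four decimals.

P=0.0796

First d^2_{-2,0}(β=0.7460), then the phase factors e^{-i(-2)α} and e^{-i(0)γ}:
With c≡cos(β/2)=0.931238 and s≡sin(β/2)=0.364411, N=[1·24·2·2]^{1/2}=9.797959
The bounds max(0,m−m')=2 and min(l+m,l−m')=2 give 1 term
  k=2: (−1)^0·9.7980/(4)·0.9312^2·0.3644^2 = +0.282085
d^2_{-2,0}(0.7460) = +0.282085
|D^2_{-2,0}|² = |d^2_{-2,0}(β)|² = (+0.282085)² = 0.079572 (the z-rotation phases have unit modulus)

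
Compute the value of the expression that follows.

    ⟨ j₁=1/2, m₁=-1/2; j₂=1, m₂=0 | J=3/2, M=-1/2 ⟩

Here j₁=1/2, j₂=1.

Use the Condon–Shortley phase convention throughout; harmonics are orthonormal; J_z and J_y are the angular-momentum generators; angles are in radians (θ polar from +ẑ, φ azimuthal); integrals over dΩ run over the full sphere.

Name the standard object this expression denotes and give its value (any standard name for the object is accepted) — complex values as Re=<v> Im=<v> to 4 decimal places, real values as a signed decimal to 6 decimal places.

Clebsch–Gordan coefficient, +√(2/3) ≈ +0.816497

This is a Clebsch–Gordan (vector-coupling) coefficient.
√[4·0!1!2!/4! · 0!1!1!1!1!2!] = √(2/3)
  +(−1)^0/∏(0,0,1,1,0,1)! = 1  (running 1)
⟨..|..⟩ = √(2/3)·(1) = +0.816497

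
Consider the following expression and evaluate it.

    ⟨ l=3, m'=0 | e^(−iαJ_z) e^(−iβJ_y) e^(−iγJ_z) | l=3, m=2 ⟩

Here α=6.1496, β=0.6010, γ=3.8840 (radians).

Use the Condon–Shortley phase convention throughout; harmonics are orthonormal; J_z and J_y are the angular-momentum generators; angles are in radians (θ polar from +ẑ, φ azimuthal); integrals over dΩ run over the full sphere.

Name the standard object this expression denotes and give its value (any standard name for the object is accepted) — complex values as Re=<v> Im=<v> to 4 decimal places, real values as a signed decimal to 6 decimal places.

This is a Wigner D-matrix element — the rotation-matrix element ⟨l m'| R(α,β,γ) |l m⟩ in the angular-momentum basis.
First d^3_{0,2}(β=0.6010), then the phase factors e^{-i(0)α} and e^{-i(2)γ}:
c=cos(0.601000/2)=0.955189, s=sin(0.601000/2)=0.295998; N=√[6·6·120·1]=65.726707
k: max(0,(2)−(0))=2 … min(3+(2),3−(0))=3
  k=2: (−1)^0·65.7267/(12)·0.9552^4·0.2960^2 = +0.399479
  k=3: (−1)^1·65.7267/(12)·0.9552^2·0.2960^4 = -0.038361
d^3_{0,2}(0.6010) = +0.399479 -0.038361 = +0.361118
Phases: e^{-i·(0)·6.1496}=+1.000000+0.000000i, e^{-i·(2)·3.8840}=+0.085876-0.996306i ⇒ D=+0.031011-0.359784i

Wigner D-matrix element, Re=0.0310 Im=-0.3598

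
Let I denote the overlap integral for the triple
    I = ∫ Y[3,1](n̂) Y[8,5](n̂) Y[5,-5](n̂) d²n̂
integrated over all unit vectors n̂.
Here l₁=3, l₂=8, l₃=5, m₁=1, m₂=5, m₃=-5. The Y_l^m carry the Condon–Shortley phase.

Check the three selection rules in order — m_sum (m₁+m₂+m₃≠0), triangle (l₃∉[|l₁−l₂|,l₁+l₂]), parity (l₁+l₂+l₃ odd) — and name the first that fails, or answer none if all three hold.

m_sum

m₁+m₂+m₃ = 1 + 5 − 5 = 1  ✗
triangle: |3−8|=5 ≤ l₃=5 ≤ 3+8=11
parity: l₁+l₂+l₃ = 16 is even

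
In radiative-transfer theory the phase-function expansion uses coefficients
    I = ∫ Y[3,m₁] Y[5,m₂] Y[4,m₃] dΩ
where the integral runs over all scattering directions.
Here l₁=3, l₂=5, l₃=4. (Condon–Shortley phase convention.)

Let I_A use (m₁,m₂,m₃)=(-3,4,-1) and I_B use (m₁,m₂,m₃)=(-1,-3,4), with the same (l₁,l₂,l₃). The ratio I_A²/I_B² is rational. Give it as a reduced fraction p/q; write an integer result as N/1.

l's match ⇒ only the (l;m) 3-j factors differ between A and B.
A: triangle coeff Δ(3,5,4) = 1/180180; Σ_t [4,4]: t=4:+1/5760 = 1/5760; (3j)²=9/286 [(3 5 4; -3 4 -1)], sign=-1
B: triangle coeff Δ(3,5,4) = 1/180180; Σ_t [2,2]: t=2:+1/5760 = 1/5760; (3j)²=56/2145 [(3 5 4; -1 -3 4)], sign=+1
I_A²/I_B² = (9/286)/(56/2145) = 135/112

135/112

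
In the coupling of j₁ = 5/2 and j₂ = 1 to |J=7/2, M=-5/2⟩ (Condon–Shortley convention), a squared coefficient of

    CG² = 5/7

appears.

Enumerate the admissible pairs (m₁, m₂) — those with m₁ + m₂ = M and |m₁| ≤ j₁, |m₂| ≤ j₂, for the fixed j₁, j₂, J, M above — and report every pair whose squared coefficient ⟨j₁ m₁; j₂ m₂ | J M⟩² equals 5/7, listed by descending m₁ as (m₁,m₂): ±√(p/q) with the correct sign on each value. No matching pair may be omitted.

(-3/2,-1): +√(5/7)

Admissible pairs with m₁+m₂ = M = -5/2: (-5/2,0), (-3/2,-1)
  (m₁,m₂)=(-3/2,-1): CG² = 5/7, CG = +√(5/7)   ← matches the target
  (m₁,m₂)=(-5/2,0): CG² = 2/7, CG = +√(2/7)
Pairs with CG² = 5/7: (-3/2,-1): +√(5/7)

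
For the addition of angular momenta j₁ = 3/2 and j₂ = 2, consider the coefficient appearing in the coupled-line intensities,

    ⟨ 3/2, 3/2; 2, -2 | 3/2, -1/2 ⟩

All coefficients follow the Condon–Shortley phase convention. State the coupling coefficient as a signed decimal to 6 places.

triangle: 2!·1!·2!/6! = 4/720
(j±m)!: 3!·0!·0!·4!·1!·2! = 288
prefactor² = (2J+1)·Δ·N² = 32/5
  k=0: +1/(0!·2!·0!·0!·1!·2!) = 1/4
Σ = 1/4  ⇒  CG² = 32/5·(1/4)² = 2/5
CG = +√(2/5) = +0.632456

+0.632456  (= +√(2/5))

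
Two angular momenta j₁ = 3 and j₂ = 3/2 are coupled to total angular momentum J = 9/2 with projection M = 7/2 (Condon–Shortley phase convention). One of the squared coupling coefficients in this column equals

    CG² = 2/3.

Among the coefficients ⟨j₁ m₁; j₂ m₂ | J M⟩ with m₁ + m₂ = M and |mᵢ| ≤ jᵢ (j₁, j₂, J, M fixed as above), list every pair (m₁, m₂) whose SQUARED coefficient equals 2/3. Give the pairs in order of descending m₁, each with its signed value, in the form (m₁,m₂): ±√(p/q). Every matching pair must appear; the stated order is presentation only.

(2,3/2): +√(2/3)

Admissible pairs with m₁+m₂ = M = 7/2: (2,3/2), (3,1/2)
  (m₁,m₂)=(3,1/2): CG² = 1/3, CG = +√(1/3)
  (m₁,m₂)=(2,3/2): CG² = 2/3, CG = +√(2/3)   ← matches the target
Pairs with CG² = 2/3: (2,3/2): +√(2/3)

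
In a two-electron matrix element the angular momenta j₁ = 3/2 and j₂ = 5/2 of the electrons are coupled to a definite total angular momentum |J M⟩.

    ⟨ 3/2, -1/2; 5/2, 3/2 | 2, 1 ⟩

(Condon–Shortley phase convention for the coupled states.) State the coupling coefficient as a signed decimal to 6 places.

triangle: 2!×1!×3!/7! = 12/5040
(j±m)!: 1!×2!×4!×1!×3!×1! = 288
prefactor² = (2J+1)×Δ×N² = 24/7
  k=1: −1/(1!×1!×1!×3!×0!×0!) = -1/6
  k=2: +1/(2!×0!×0!×2!×1!×1!) = 1/4
Σ = 1/12  ⇒  CG² = 24/7×(1/12)² = 1/42
CG = +√(1/42) = +0.154303

+0.154303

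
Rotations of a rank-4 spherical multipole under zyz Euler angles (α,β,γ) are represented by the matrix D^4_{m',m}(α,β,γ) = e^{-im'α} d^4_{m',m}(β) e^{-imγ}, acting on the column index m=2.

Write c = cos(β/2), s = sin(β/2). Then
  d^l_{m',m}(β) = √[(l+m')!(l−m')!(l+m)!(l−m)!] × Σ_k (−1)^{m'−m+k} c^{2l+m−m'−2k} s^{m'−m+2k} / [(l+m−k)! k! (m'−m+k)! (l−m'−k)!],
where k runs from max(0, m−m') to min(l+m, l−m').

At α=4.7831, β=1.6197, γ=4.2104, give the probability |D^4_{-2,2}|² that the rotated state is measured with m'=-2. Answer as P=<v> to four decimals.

First d^4_{-2,2}(β=1.6197), then the phase factors e^{-i(-2)α} and e^{-i(2)γ}:
c=cos(1.619700/2)=0.689607, s=sin(1.619700/2)=0.724184; N=√[2·720·720·2]=1440.000000
k∈{4,5,6} keeps every argument non-negative
  k=4: (−1)^0·1440.0000/(96)·0.6896^4·0.7242^4 = +0.933025
  k=5: (−1)^1·1440.0000/(120)·0.6896^2·0.7242^6 = -0.823147
  k=6: (−1)^2·1440.0000/(1440)·0.6896^0·0.7242^8 = +0.075647
d^4_{-2,2}(1.6197) = +0.933025 -0.823147 +0.075647 = +0.185525
|D^4_{-2,2}|² = |d^4_{-2,2}(β)|² = (+0.185525)² = 0.034419 (the z-rotation phases have unit modulus)

P=0.0344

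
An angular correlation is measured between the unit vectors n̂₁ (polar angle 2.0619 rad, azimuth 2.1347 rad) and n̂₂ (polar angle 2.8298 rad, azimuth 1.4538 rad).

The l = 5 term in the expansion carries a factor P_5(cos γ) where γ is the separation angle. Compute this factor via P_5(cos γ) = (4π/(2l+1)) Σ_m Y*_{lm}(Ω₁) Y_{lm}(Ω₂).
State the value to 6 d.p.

Summing Y*_{l m}(θ₁,φ₁)·Y_{l m}(θ₂,φ₂) over m ∈ [−5, 5]; prefactor 4π/(2·5+1) = 1.142397:
  term(m=-5) = -0.00030 - 0.00008j   from Y*(Ω₁)=-0.07833 - 0.23475j, Y(Ω₂)=0.00070 - 0.00105j
  term(m=-4) = -0.00473 + 0.00210j   from Y*(Ω₁)=0.26473 - 0.32416j, Y(Ω₂)=-0.01104 - 0.00558j
  term(m=-3) = -0.00772 + 0.01512j   from Y*(Ω₁)=0.23587 + 0.02866j, Y(Ω₂)=-0.02456 + 0.06708j
  term(m=-2) = -0.01119 - 0.05275j   from Y*(Ω₁)=-0.08865 - 0.18686j, Y(Ω₂)=0.25363 + 0.06046j
  term(m=-1) = -0.12865 - 0.10423j   from Y*(Ω₁)=0.16227 - 0.25659j, Y(Ω₂)=0.06366 - 0.54167j
  term(m=+0) = 0.05143 + 0.00000j   from Y*(Ω₁)=-0.14052 + 0.00000j, Y(Ω₂)=-0.36600 + 0.00000j
  term(m=+1) = -0.12865 + 0.10423j   from Y*(Ω₁)=-0.16227 - 0.25659j, Y(Ω₂)=-0.06366 - 0.54167j
  term(m=+2) = -0.01119 + 0.05275j   from Y*(Ω₁)=-0.08865 + 0.18686j, Y(Ω₂)=0.25363 - 0.06046j
  term(m=+3) = -0.00772 - 0.01512j   from Y*(Ω₁)=-0.23587 + 0.02866j, Y(Ω₂)=0.02456 + 0.06708j
  term(m=+4) = -0.00473 - 0.00210j   from Y*(Ω₁)=0.26473 + 0.32416j, Y(Ω₂)=-0.01104 + 0.00558j
  term(m=+5) = -0.00030 + 0.00008j   from Y*(Ω₁)=0.07833 - 0.23475j, Y(Ω₂)=-0.00070 - 0.00105j
Σ over m = -0.25375 + 0.00000j; ×(4π/11) → -0.28989 + 0.00000j. Real part: -0.289888

-0.289888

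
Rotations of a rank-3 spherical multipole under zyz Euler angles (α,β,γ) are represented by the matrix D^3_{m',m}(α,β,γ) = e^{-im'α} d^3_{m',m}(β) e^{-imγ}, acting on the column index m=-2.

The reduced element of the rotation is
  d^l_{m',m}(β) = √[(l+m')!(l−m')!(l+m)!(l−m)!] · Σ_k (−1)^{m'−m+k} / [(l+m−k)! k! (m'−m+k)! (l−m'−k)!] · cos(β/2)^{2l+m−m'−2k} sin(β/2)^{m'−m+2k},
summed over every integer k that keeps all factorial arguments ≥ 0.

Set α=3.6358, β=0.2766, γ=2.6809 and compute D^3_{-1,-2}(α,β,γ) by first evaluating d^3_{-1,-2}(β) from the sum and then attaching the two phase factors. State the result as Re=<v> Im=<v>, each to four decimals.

First d^3_{-1,-2}(β=0.2766), then the phase factors e^{-i(-1)α} and e^{-i(-2)γ}:
c=cos(0.276600/2)=0.990452, s=sin(0.276600/2)=0.137860; N=√[2·24·1·120]=75.894664
The bounds max(0,m−m')=0 and min(l+m,l−m')=1 give 2 terms
  k=0: (−1)^1·75.8947/(24)·0.9905^5·0.1379^1 = -0.415531
  k=1: (−1)^2·75.8947/(12)·0.9905^3·0.1379^3 = +0.016101
d^3_{-1,-2}(0.2766) = -0.415531 +0.016101 = -0.399431
Attach z-rotation phases: D = e^{-i(-1)(3.6358)}·(-0.399431)·e^{-i(-2)(2.6809)} = +0.363537-0.165486i

Re=0.3635 Im=-0.1655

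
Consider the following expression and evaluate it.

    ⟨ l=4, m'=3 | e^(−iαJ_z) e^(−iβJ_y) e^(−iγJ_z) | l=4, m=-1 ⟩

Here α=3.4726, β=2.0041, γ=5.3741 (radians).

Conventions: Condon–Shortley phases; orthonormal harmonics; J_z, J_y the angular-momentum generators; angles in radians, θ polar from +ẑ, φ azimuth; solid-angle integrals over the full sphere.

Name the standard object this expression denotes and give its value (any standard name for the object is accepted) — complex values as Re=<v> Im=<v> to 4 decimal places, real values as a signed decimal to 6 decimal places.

This is a Wigner D-matrix element — the rotation-matrix element ⟨l m'| R(α,β,γ) |l m⟩ in the angular-momentum basis.
First d^4_{3,-1}(β=2.0041), then the phase factors e^{-i(3)α} and e^{-i(-1)γ}:
Half-angle: c=0.538576, s=0.842577. N=√(5040·1·6·120)=1904.940944
k∈{0,1} keeps every argument non-negative
  k=0: (−1)^4·1904.9409/(144)·0.5386^4·0.8426^4 = +0.560978
  k=1: (−1)^5·1904.9409/(240)·0.5386^2·0.8426^6 = -0.823800
d^4_{3,-1}(2.0041) = +0.560978 -0.823800 = -0.262822
D = (-0.546161+0.837680i)·(-0.262822)·(+0.614468-0.788942i) = -0.085492-0.248529i

Wigner D-matrix element, Re=-0.0855 Im=-0.2485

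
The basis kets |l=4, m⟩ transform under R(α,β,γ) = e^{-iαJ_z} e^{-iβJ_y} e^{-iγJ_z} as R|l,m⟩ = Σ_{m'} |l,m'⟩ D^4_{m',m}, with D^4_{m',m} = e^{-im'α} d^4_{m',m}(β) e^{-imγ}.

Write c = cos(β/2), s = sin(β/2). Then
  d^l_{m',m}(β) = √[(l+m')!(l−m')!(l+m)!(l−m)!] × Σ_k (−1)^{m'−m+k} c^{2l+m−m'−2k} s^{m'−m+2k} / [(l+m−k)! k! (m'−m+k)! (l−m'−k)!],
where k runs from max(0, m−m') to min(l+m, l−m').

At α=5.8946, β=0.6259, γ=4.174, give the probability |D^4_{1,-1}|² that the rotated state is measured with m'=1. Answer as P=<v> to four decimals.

P=0.2437

D^4_{1,-1}(5.8946,0.6259,4.1740) = e^{-i·1·5.8946}·d^4_{1,-1}(0.6259)·e^{-i·-1·4.1740}. Compute d first:
With c≡cos(β/2)=0.951430 and s≡sin(β/2)=0.307867, N=[120·6·6·120]^{1/2}=720.000000
The bounds max(0,m−m')=0 and min(l+m,l−m')=3 give 4 terms
  k=0: (−1)^2·720.0000/(72)·0.9514^6·0.3079^2 = +0.703048
  k=1: (−1)^3·720.0000/(24)·0.9514^4·0.3079^4 = -0.220840
  k=2: (−1)^4·720.0000/(48)·0.9514^2·0.3079^6 = +0.011562
  k=3: (−1)^5·720.0000/(720)·0.9514^0·0.3079^8 = -0.000081
d^4_{1,-1}(0.6259) = +0.703048 -0.220840 +0.011562 -0.000081 = +0.493689
|D^4_{1,-1}|² = |d^4_{1,-1}(β)|² = (+0.493689)² = 0.243729 (the z-rotation phases have unit modulus)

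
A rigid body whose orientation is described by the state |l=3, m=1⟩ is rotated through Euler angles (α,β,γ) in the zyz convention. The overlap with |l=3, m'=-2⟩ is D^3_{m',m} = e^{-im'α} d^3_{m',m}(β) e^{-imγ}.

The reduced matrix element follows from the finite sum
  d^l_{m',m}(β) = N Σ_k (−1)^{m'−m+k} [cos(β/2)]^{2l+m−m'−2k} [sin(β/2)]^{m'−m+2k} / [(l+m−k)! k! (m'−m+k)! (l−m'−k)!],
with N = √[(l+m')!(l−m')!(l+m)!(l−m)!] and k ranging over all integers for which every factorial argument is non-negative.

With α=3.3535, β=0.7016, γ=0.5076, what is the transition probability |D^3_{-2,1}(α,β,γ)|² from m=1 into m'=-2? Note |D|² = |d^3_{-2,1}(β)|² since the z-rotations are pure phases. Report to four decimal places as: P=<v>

D^3_{-2,1}(3.3535,0.7016,0.5076) = e^{-i·-2·3.3535}·d^3_{-2,1}(0.7016)·e^{-i·1·0.5076}. Compute d first:
c=cos(0.701600/2)=0.939098, s=sin(0.701600/2)=0.343649; N=√[1·120·24·2]=75.894664
k: max(0,(1)−(-2))=3 … min(3+(1),3−(-2))=4
  k=3: (−1)^0·75.8947/(12)·0.9391^3·0.3436^3 = +0.212573
  k=4: (−1)^1·75.8947/(24)·0.9391^1·0.3436^5 = -0.014233
d^3_{-2,1}(0.7016) = +0.212573 -0.014233 = +0.198341
|D^3_{-2,1}|² = |d^3_{-2,1}(β)|² = (+0.198341)² = 0.039339 (the z-rotation phases have unit modulus)

P=0.0393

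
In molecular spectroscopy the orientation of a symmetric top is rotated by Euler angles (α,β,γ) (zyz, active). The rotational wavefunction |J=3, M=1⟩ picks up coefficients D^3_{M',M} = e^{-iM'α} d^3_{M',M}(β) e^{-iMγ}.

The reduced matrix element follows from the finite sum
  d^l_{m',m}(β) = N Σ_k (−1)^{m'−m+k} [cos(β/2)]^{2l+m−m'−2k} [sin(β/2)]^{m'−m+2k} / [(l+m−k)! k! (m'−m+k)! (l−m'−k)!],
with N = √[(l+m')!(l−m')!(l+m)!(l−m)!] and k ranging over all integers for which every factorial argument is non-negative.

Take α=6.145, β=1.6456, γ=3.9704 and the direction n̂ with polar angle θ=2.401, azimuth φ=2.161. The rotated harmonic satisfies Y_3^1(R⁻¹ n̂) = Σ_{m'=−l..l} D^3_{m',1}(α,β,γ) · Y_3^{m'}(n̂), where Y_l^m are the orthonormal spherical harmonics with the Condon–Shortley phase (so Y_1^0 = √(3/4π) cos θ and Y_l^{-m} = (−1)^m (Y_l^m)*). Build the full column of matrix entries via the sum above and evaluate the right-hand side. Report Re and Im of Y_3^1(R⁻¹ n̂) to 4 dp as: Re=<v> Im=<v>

Need the full column D^3_{m',1} for m'=−3..3 at α=6.1450, β=1.6456, γ=3.9704.
cos(β/2)=0.680171, sin(β/2)=0.733053
d^3_{-3,1}: single k=4 term ⇒ +0.517397;  D = -0.166402+0.489909i
d^3_{-2,1}: k∈[3..4] ⇒ +0.783955 -0.455298 = +0.328657;  D = -0.147559+0.293670i
d^3_{-1,1}: k∈[2..4] ⇒ +0.690074 -1.068731 +0.155172 = -0.223486;  D = +0.126890-0.183969i
d^3_{0,1}: k∈[1..3] ⇒ +0.369673 -1.288170 +0.498754 = -0.419743;  D = +0.283644-0.309404i
d^3_{1,1}: k∈[0..2] ⇒ +0.099017 -0.920098 +0.801549 = -0.019533;  D = +0.015057-0.012443i
d^3_{2,1}: k∈[0..1] ⇒ -0.337464 +0.783955 = +0.446492;  D = -0.380075+0.234302i
d^3_{3,1}: single k=0 term ⇒ +0.445441;  D = -0.407764+0.179292i
Y_3^{m'}(θ=2.401,φ=2.161) and Σ D·Y over m':
  (-0.1664+0.4899i)·(+0.1256-0.0254i)  (-0.1476+0.2937i)·(+0.1307-0.3176i)  (+0.1269-0.1840i)·(-0.2092-0.3123i)  (+0.2836-0.3094i)·(+0.0761+0.0000i)  (+0.0151-0.0124i)·(+0.2092-0.3123i)  (-0.3801+0.2343i)·(+0.1307+0.3176i)  (-0.4078+0.1793i)·(-0.1256-0.0254i)
Y_3^1(R⁻¹ n̂) = -0.065904+0.016788i

Re=-0.0659 Im=0.0168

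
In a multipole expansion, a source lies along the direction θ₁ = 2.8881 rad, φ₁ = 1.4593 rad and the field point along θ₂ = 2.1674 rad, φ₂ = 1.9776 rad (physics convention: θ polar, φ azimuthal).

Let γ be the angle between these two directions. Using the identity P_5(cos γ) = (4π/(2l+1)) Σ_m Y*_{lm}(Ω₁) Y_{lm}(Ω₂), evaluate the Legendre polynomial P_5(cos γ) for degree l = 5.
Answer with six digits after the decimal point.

-0.396711

Term-by-term m-sum for l=5 (normalisation 4π/11 = 1.142397):
  m=-5: Y*=+0.000244+0.000391i  Y=-0.160864+0.080346i  product -0.000071-0.000043i
  m=-4: Y*=-0.005070+0.002424i  Y=+0.021776+0.385571i  product -0.001045-0.001902i
  m=-3: Y*=-0.013317-0.038316i  Y=+0.338633+0.123759i  product +0.000232-0.014623i
  m=-2: Y*=+0.182272-0.041333i  Y=-0.023731+0.025109i  product -0.003288+0.005558i
  m=-1: Y*=+0.056501+0.504648i  Y=+0.139093+0.322844i  product -0.155064+0.088434i
  m=+0: Y*=-0.535174-0.000000i  Y=+0.053801+0.000000i  product -0.028793-0.000000i
  m=+1: Y*=-0.056501+0.504648i  Y=-0.139093+0.322844i  product -0.155064-0.088434i
  m=+2: Y*=+0.182272+0.041333i  Y=-0.023731-0.025109i  product -0.003288-0.005558i
  m=+3: Y*=+0.013317-0.038316i  Y=-0.338633+0.123759i  product +0.000232+0.014623i
  m=+4: Y*=-0.005070-0.002424i  Y=+0.021776-0.385571i  product -0.001045+0.001902i
  m=+5: Y*=-0.000244+0.000391i  Y=+0.160864+0.080346i  product -0.000071+0.000043i
Σ over m = -0.347262-0.000000i; ×(4π/11) → -0.396711-0.000000i. Real part: -0.396711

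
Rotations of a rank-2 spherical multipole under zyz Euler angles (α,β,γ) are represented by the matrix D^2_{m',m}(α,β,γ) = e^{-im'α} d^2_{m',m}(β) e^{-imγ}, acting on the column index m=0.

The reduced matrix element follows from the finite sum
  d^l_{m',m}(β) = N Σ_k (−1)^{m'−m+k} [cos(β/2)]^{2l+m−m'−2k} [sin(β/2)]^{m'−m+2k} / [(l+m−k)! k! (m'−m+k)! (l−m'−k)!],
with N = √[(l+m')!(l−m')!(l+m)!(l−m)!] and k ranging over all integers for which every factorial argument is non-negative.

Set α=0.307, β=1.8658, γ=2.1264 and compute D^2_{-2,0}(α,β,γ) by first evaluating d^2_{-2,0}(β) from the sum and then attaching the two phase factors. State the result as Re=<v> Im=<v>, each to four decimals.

Re=0.4582 Im=0.3230

Split into d^2_{-2,0}(β=1.8658) × two z-phases.
Half-angle: c=0.595507, s=0.803350. N=√(1·24·2·2)=9.797959
The bounds max(0,m−m')=2 and min(l+m,l−m')=2 give 1 term
  k=2: (−1)^0·9.7980/(4)·0.5955^2·0.8034^2 = +0.560608
d^2_{-2,0}(1.8658) = +0.560608
Phases: e^{-i·(-2)·0.3070}=+0.817350+0.576141i, e^{-i·(0)·2.1264}=+1.000000+0.000000i ⇒ D=+0.458213+0.322989i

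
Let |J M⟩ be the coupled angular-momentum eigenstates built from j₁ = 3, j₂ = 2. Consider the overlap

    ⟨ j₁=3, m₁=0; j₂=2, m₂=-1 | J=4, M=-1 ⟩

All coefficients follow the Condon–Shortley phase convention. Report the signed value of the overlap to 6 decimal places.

+0.462910  (= +√(3/14))

√[9·1!5!3!/10! · 3!3!1!3!3!5!] = √(1944/7)
  +(−1)^0/∏(0,1,3,1,2,2)! = 1/24  (running 1/24)
  +(−1)^1/∏(1,0,2,0,3,3)! = -1/72  (running 1/36)
⟨..|..⟩ = √(1944/7)·(1/36) = +0.462910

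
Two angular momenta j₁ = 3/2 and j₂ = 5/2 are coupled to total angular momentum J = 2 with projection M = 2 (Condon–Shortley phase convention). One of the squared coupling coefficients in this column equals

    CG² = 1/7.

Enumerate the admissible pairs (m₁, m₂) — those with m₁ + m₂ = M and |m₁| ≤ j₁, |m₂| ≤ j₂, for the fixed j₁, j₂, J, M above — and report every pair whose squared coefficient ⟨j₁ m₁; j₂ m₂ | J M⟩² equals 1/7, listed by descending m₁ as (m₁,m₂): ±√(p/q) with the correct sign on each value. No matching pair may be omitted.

Admissible pairs with m₁+m₂ = M = 2: (-1/2,5/2), (1/2,3/2), (3/2,1/2)
  (m₁,m₂)=(3/2,1/2): CG² = 1/7, CG = +√(1/7)   ← matches the target
  (m₁,m₂)=(1/2,3/2): CG² = 8/21, CG = −√(8/21)
  (m₁,m₂)=(-1/2,5/2): CG² = 10/21, CG = +√(10/21)
Pairs with CG² = 1/7: (3/2,1/2): +√(1/7)

(3/2,1/2): +√(1/7)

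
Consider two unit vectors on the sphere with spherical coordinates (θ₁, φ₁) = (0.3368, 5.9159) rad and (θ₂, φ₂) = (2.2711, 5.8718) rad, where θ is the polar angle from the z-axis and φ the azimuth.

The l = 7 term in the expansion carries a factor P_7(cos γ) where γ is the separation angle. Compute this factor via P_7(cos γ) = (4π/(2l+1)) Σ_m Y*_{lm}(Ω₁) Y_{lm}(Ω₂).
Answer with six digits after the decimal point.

0.119170

Term-by-term m-sum for l=7 (normalisation 4π/15 = 0.837758):
  m=-7: (-0.00018 - 0.00012j) × (-0.07382 + 0.01979j) = 0.00002 + 0.00000j  (running Σ = 0.00002 + 0.00000j)
  m=-6: (-0.00136 - 0.00185j) × (0.18841 - 0.15028j) = -0.00054 - 0.00014j  (running Σ = -0.00052 - 0.00014j)
  m=-5: (-0.00402 - 0.01476j) × (-0.19713 + 0.37306j) = 0.00630 + 0.00141j  (running Σ = 0.00578 + 0.00127j)
  m=-4: (0.00719 - 0.07051j) × (0.02896 - 0.38679j) = -0.02707 - 0.00482j  (running Σ = -0.02129 - 0.00355j)
  m=-3: (0.10408 - 0.20544j) × (0.00416 + 0.01190j) = 0.00288 + 0.00038j  (running Σ = -0.01841 - 0.00317j)
  m=-2: (0.36484 - 0.32952j) × (0.24136 + 0.26011j) = 0.17377 + 0.01537j  (running Σ = 0.15536 + 0.01220j)
  m=-1: (0.50648 - 0.19486j) × (-0.16033 - 0.06995j) = -0.09483 - 0.00418j  (running Σ = 0.06053 + 0.00801j)
  m=0: (-0.06854 + 0.00000j) × (-0.30905 + 0.00000j) = 0.02118 + 0.00000j  (running Σ = 0.08172 + 0.00801j)
  m=1: (-0.50648 - 0.19486j) × (0.16033 - 0.06995j) = -0.09483 + 0.00418j  (running Σ = -0.01312 + 0.01220j)
  m=2: (0.36484 + 0.32952j) × (0.24136 - 0.26011j) = 0.17377 - 0.01537j  (running Σ = 0.16066 - 0.00317j)
  m=3: (-0.10408 - 0.20544j) × (-0.00416 + 0.01190j) = 0.00288 - 0.00038j  (running Σ = 0.16353 - 0.00355j)
  m=4: (0.00719 + 0.07051j) × (0.02896 + 0.38679j) = -0.02707 + 0.00482j  (running Σ = 0.13647 + 0.00127j)
  m=5: (0.00402 - 0.01476j) × (0.19713 + 0.37306j) = 0.00630 - 0.00141j  (running Σ = 0.14277 - 0.00014j)
  m=6: (-0.00136 + 0.00185j) × (0.18841 + 0.15028j) = -0.00054 + 0.00014j  (running Σ = 0.14223 + 0.00000j)
  m=7: (0.00018 - 0.00012j) × (0.07382 + 0.01979j) = 0.00002 - 0.00000j  (running Σ = 0.14225 - 0.00000j)
Σ over m = 0.14225 - 0.00000j; ×(4π/15) → 0.11917 - 0.00000j. Real part: 0.119170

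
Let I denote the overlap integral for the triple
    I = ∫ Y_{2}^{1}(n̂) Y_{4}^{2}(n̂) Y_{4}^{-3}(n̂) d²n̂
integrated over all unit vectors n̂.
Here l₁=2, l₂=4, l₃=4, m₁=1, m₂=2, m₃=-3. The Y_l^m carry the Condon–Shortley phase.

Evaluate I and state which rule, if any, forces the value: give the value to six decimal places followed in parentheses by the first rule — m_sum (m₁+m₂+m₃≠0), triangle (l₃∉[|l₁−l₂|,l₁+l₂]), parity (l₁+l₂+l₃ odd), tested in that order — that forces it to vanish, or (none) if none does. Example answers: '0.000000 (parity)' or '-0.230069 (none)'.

m-sum 0 ✓  L=10 even ✓  2≤4≤6 ✓
Π(2lᵢ+1) = 5×9×9 = 405
triangle coeff Δ(2,4,4) = 1/13860
Σ_t [0,2]: t=0:+1/192 t=1:−1/36 t=2:+1/192 = -5/288
(3j)²=20/693 [(2 4 4; 0 0 0)], sign=-1
Σ_t [0,1]: t=0:+1/1440 t=1:−1/240 = -1/288
(3j)²=5/132 [(2 4 4; 1 2 -3)], sign=+1
⇒ 4πI² = 375/847
I = (-1)√(375/847/(4π)) = -0.18770204
No selection rule forces the value: the integral is nonzero (none).

-0.187702 (none)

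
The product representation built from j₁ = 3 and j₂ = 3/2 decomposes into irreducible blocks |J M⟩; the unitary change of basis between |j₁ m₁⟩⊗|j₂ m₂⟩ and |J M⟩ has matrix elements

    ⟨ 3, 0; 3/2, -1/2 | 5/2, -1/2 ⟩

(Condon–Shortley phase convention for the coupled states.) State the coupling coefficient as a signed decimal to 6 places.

triangle: 2!*4!*1!/8! = 48/40320
(j±m)!: 3!*3!*1!*2!*2!*3! = 864
prefactor² = (2J+1)*Δ*N² = 216/35
  k=0: +1/(0!*2!*3!*1!*1!*0!) = 1/12
  k=1: −1/(1!*1!*2!*0!*2!*1!) = -1/4
Σ = -1/6  ⇒  CG² = 216/35*(-1/6)² = 6/35
CG = −√(6/35) = -0.414039

−√(6/35) = -0.414039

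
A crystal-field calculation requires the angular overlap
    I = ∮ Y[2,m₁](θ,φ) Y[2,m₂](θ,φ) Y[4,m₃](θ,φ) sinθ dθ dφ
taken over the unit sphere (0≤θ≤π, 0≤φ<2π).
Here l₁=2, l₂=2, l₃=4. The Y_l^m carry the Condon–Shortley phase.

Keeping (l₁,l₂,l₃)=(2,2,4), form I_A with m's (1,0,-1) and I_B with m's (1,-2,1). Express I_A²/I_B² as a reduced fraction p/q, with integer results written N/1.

6/1

l's match ⇒ only the (l;m) 3-j factors differ between A and B.
A: triangle coeff Δ(2,2,4) = 1/630; Σ_t [0,0]: t=0:+1/24 = 1/24; (3j)²=1/21 [(2 2 4; 1 0 -1)], sign=-1
B: triangle coeff Δ(2,2,4) = 1/630; Σ_t [0,0]: t=0:+1/144 = 1/144; (3j)²=1/126 [(2 2 4; 1 -2 1)], sign=-1
I_A²/I_B² = (1/21)/(1/126) = 6/1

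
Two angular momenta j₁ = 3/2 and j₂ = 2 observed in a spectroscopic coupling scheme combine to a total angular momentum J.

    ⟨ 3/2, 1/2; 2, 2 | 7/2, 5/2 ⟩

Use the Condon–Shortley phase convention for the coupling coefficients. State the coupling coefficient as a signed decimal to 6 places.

triangle: 0!×3!×4!/8! = 144/40320
(j±m)!: 2!×1!×4!×0!×6!×1! = 34560
prefactor² = (2J+1)×Δ×N² = 6912/7
  k=0: +1/(0!×0!×1!×4!×2!×0!) = 1/48
Σ = 1/48  ⇒  CG² = 6912/7×(1/48)² = 3/7
CG = +√(3/7) = +0.654654

+√(3/7) ≈ +0.654654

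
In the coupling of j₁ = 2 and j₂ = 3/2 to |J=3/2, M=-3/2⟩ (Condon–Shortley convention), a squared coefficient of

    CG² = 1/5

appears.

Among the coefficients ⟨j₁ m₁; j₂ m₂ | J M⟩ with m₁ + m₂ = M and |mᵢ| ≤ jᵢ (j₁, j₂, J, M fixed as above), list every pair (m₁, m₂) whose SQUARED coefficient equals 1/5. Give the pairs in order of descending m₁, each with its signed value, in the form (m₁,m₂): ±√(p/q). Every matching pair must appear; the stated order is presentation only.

Admissible pairs with m₁+m₂ = M = -3/2: (-2,1/2), (-1,-1/2), (0,-3/2)
  (m₁,m₂)=(0,-3/2): CG² = 1/5, CG = +√(1/5)   ← matches the target
  (m₁,m₂)=(-1,-1/2): CG² = 2/5, CG = −√(2/5)
  (m₁,m₂)=(-2,1/2): CG² = 2/5, CG = +√(2/5)
Pairs with CG² = 1/5: (0,-3/2): +√(1/5)

(0,-3/2): +√(1/5)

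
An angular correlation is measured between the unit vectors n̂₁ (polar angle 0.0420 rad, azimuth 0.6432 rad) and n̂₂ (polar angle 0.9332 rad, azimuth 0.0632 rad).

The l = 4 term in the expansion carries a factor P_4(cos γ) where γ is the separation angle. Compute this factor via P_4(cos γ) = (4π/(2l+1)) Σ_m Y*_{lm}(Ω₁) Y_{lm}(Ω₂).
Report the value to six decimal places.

-0.421399

Summing Y*_{l m}(θ₁,φ₁)·Y_{l m}(θ₂,φ₂) over m ∈ [−4, 4]; prefactor 4π/(2·4+1) = 1.396263:
  m=-4: (-0.00000 + 0.00000j) × (0.17862 - 0.04614j) = -0.00000 + 0.00000j  (running Σ = -0.00000 + 0.00000j)
  m=-3: (-0.00003 + 0.00009j) × (0.37962 - 0.07285j) = -0.00001 + 0.00004j  (running Σ = -0.00001 + 0.00004j)
  m=-2: (0.00099 + 0.00339j) × (0.31720 - 0.04031j) = 0.00045 + 0.00104j  (running Σ = 0.00044 + 0.00107j)
  m=-1: (0.06333 + 0.04747j) × (-0.11734 + 0.00743j) = -0.00778 - 0.00510j  (running Σ = -0.00734 - 0.00403j)
  m=0: (0.83884 + 0.00000j) × (-0.34229 + 0.00000j) = -0.28713 + 0.00000j  (running Σ = -0.29447 - 0.00403j)
  m=1: (-0.06333 + 0.04747j) × (0.11734 + 0.00743j) = -0.00778 + 0.00510j  (running Σ = -0.30225 + 0.00107j)
  m=2: (0.00099 - 0.00339j) × (0.31720 + 0.04031j) = 0.00045 - 0.00104j  (running Σ = -0.30180 + 0.00004j)
  m=3: (0.00003 + 0.00009j) × (-0.37962 - 0.07285j) = -0.00001 - 0.00004j  (running Σ = -0.30180 + 0.00000j)
  m=4: (-0.00000 - 0.00000j) × (0.17862 + 0.04614j) = -0.00000 - 0.00000j  (running Σ = -0.30180 - 0.00000j)
Total Σ_m = -0.30180 - 0.00000j. Multiply by 1.396263: -0.42140 - 0.00000j. P_4(cos γ) = -0.421399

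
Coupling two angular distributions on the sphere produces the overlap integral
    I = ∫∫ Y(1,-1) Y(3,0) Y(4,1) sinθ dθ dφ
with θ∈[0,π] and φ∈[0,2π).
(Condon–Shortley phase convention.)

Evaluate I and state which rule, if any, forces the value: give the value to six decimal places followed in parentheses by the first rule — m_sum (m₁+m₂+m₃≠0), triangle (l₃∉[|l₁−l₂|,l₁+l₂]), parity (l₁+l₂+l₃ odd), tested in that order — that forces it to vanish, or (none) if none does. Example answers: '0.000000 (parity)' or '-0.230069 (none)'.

-0.194664 (none)

Checks pass: Σm=0; 8 even; l₃=4∈[2,4].
(2·1+1)(2·3+1)(2·4+1) = 189
Δ: 0! 2! 6! / 9! → 1/252
sum: t=0:+1/36 = 1/36
3j²(1 3 4; 0 0 0) = Δ·Π!·Σ² = 4/63  (sign +1)
sum: t=0:+1/72 = 1/72
3j²(1 3 4; -1 0 1) = Δ·Π!·Σ² = 5/126  (sign -1)
combine: 4πI² = 189·4/63·5/126 = 10/21
take √, sign -1: I = -0.19466390
No selection rule forces the value: the integral is nonzero (none).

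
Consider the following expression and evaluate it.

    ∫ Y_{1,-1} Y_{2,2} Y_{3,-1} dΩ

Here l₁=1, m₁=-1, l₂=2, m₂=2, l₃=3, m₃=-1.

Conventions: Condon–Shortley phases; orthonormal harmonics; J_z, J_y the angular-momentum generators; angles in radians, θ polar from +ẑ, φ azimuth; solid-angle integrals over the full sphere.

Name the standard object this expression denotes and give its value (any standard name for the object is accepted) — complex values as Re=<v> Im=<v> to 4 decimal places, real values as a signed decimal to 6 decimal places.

This is a Gaunt coefficient — the integral of a triple product of spherical harmonics over the sphere.
Checks pass: Σm=0; 6 even; l₃=3∈[1,3].
(2·1+1)(2·2+1)(2·3+1) = 105
Δ: 0! 2! 4! / 7! → 1/105
sum: t=0:+1/4 = 1/4
3j²(1 2 3; 0 0 0) = Δ·Π!·Σ² = 3/35  (sign -1)
sum: t=0:+1/48 = 1/48
3j²(1 2 3; -1 2 -1) = Δ·Π!·Σ² = 1/105  (sign +1)
combine: 4πI² = 105·3/35·1/105 = 3/35
take √, sign -1: I = -0.08258890

Gaunt coefficient, -0.082589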